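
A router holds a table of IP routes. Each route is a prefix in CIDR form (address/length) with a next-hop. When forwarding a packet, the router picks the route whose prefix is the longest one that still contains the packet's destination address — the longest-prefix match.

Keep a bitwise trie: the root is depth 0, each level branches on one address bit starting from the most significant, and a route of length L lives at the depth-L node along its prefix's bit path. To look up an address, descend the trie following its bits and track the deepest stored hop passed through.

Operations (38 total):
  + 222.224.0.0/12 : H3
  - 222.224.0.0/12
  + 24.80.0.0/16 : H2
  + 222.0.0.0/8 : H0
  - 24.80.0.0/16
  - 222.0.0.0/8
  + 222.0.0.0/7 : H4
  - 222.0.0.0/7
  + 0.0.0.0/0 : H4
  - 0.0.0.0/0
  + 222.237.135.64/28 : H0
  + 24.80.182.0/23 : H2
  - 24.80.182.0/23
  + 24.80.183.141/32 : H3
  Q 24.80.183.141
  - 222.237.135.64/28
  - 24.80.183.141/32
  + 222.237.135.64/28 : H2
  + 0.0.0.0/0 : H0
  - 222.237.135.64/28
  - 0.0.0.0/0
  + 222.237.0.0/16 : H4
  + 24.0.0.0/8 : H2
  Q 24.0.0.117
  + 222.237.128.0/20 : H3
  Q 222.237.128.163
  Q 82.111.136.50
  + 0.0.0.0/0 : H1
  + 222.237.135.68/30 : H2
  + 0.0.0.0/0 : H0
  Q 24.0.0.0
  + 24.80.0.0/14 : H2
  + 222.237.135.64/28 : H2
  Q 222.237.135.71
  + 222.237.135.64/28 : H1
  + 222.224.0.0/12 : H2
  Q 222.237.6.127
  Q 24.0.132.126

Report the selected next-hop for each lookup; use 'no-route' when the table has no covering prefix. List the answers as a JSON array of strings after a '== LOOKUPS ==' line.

Trace:
  + 222.224.0.0/12 (H3) depth=12
  del 222.224.0.0/12 (clear depth 12)
  + 24.80.0.0/16 (H2) depth=16
  + 222.0.0.0/8 (H0) depth=8
  del 24.80.0.0/16 (clear depth 16)
  del 222.0.0.0/8 (clear depth 8)
  + 222.0.0.0/7 (H4) depth=7
  del 222.0.0.0/7 (clear depth 7)
  + 0.0.0.0/0 (H4) depth=0
  del 0.0.0.0/0 (clear depth 0)
  + 222.237.135.64/28 (H0) depth=28
  + 24.80.182.0/23 (H2) depth=23
  del 24.80.182.0/23 (clear depth 23)
  + 24.80.183.141/32 (H3) depth=32
  lookup 24.80.183.141: bits 00011000010100001011011110001101 walk d0:-→d1:-→d2:-→d3:-→d4:-→d5:-→d6:-→d7:-→d8:-→d9:-→d10:-→d11:-→d12:-→d13:-→d14:-→d15:-→d16:-→d17:-→d18:-→d19:-→d20:-→d21:-→d22:-→d23:-→d24:-→d25:-→d26:-→d27:-→d28:-→d29:-→d30:-→d31:-→d32:H3 -> H3
  del 222.237.135.64/28 (clear depth 28)
  del 24.80.183.141/32 (clear depth 32)
  + 222.237.135.64/28 (H2) depth=28
  + 0.0.0.0/0 (H0) depth=0
  del 222.237.135.64/28 (clear depth 28)
  del 0.0.0.0/0 (clear depth 0)
  + 222.237.0.0/16 (H4) depth=16
  + 24.0.0.0/8 (H2) depth=8
  lookup 24.0.0.117: bits 000110000 walk d0:-→d1:-→d2:-→d3:-→d4:-→d5:-→d6:-→d7:-→d8:H2→d9:- -> H2
  + 222.237.128.0/20 (H3) depth=20
  lookup 222.237.128.163: bits 110111101110110110000 walk d0:-→d1:-→d2:-→d3:-→d4:-→d5:-→d6:-→d7:-→d8:-→d9:-→d10:-→d11:-→d12:-→d13:-→d14:-→d15:-→d16:H4→d17:-→d18:-→d19:-→d20:H3→d21:- -> H3
  lookup 82.111.136.50: bits 0 walk d0:-→d1:- -> no-route
  + 0.0.0.0/0 (H1) depth=0
  + 222.237.135.68/30 (H2) depth=30
  + 0.0.0.0/0 (H0) depth=0
  lookup 24.0.0.0: bits 000110000 walk d0:H0→d1:-→d2:-→d3:-→d4:-→d5:-→d6:-→d7:-→d8:H2→d9:- -> H2
  + 24.80.0.0/14 (H2) depth=14
  + 222.237.135.64/28 (H2) depth=28
  lookup 222.237.135.71: bits 110111101110110110000111010001 walk d0:H0→d1:-→d2:-→d3:-→d4:-→d5:-→d6:-→d7:-→d8:-→d9:-→d10:-→d11:-→d12:-→d13:-→d14:-→d15:-→d16:H4→d17:-→d18:-→d19:-→d20:H3→d21:-→d22:-→d23:-→d24:-→d25:-→d26:-→d27:-→d28:H2→d29:-→d30:H2 -> H2
  + 222.237.135.64/28 (H1) depth=28
  + 222.224.0.0/12 (H2) depth=12
  lookup 222.237.6.127: bits 1101111011101101 walk d0:H0→d1:-→d2:-→d3:-→d4:-→d5:-→d6:-→d7:-→d8:-→d9:-→d10:-→d11:-→d12:H2→d13:-→d14:-→d15:-→d16:H4 -> H4
  lookup 24.0.132.126: bits 000110000 walk d0:H0→d1:-→d2:-→d3:-→d4:-→d5:-→d6:-→d7:-→d8:H2→d9:- -> H2

== LOOKUPS ==
["H3","H2","H3","no-route","H2","H2","H4","H2"]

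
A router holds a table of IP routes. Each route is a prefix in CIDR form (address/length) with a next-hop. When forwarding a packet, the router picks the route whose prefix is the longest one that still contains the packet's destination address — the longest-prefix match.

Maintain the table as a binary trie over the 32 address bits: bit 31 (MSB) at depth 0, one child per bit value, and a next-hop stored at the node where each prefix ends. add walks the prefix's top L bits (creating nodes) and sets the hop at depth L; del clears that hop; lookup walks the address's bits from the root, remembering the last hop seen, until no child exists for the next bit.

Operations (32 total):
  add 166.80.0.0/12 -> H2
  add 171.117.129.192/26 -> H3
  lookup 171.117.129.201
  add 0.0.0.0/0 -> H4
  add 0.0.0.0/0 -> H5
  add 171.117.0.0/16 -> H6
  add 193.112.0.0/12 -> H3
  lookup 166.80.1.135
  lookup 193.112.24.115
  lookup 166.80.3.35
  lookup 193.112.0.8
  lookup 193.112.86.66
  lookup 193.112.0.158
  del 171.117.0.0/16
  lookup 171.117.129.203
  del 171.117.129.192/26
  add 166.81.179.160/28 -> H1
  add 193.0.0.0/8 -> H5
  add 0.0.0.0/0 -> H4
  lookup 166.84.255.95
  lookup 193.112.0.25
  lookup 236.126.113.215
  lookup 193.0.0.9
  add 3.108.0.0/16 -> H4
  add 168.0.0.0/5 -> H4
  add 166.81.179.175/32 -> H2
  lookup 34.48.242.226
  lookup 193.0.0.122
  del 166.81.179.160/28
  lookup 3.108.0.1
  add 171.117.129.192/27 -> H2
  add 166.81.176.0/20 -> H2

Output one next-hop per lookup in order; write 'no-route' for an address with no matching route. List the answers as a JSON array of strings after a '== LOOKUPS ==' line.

Process each operation:
  add 166.80.0.0/12 -> H2 at depth 12
  add 171.117.129.192/26 -> H3 at depth 26
  ? 171.117.129.201  path d0:-→d1:-→d2:-→d3:-→d4:-→d5:-→d6:-→d7:-→d8:-→d9:-→d10:-→d11:-→d12:-→d13:-→d14:-→d15:-→d16:-→d17:-→d18:-→d19:-→d20:-→d21:-→d22:-→d23:-→d24:-→d25:-→d26:H3  best=H3
  add 0.0.0.0/0 -> H4 at depth 0
  add 0.0.0.0/0 -> H5 at depth 0
  add 171.117.0.0/16 -> H6 at depth 16
  add 193.112.0.0/12 -> H3 at depth 12
  ? 166.80.1.135  path d0:H5→d1:-→d2:-→d3:-→d4:-→d5:-→d6:-→d7:-→d8:-→d9:-→d10:-→d11:-→d12:H2  best=H2
  ? 193.112.24.115  path d0:H5→d1:-→d2:-→d3:-→d4:-→d5:-→d6:-→d7:-→d8:-→d9:-→d10:-→d11:-→d12:H3  best=H3
  ? 166.80.3.35  path d0:H5→d1:-→d2:-→d3:-→d4:-→d5:-→d6:-→d7:-→d8:-→d9:-→d10:-→d11:-→d12:H2  best=H2
  ? 193.112.0.8  path d0:H5→d1:-→d2:-→d3:-→d4:-→d5:-→d6:-→d7:-→d8:-→d9:-→d10:-→d11:-→d12:H3  best=H3
  ? 193.112.86.66  path d0:H5→d1:-→d2:-→d3:-→d4:-→d5:-→d6:-→d7:-→d8:-→d9:-→d10:-→d11:-→d12:H3  best=H3
  ? 193.112.0.158  path d0:H5→d1:-→d2:-→d3:-→d4:-→d5:-→d6:-→d7:-→d8:-→d9:-→d10:-→d11:-→d12:H3  best=H3
  del 171.117.0.0/16 (clear depth 16)
  ? 171.117.129.203  path d0:H5→d1:-→d2:-→d3:-→d4:-→d5:-→d6:-→d7:-→d8:-→d9:-→d10:-→d11:-→d12:-→d13:-→d14:-→d15:-→d16:-→d17:-→d18:-→d19:-→d20:-→d21:-→d22:-→d23:-→d24:-→d25:-→d26:H3  best=H3
  del 171.117.129.192/26 (clear depth 26)
  add 166.81.179.160/28 -> H1 at depth 28
  add 193.0.0.0/8 -> H5 at depth 8
  add 0.0.0.0/0 -> H4 at depth 0
  ? 166.84.255.95  path d0:H4→d1:-→d2:-→d3:-→d4:-→d5:-→d6:-→d7:-→d8:-→d9:-→d10:-→d11:-→d12:H2→d13:-  best=H2
  ? 193.112.0.25  path d0:H4→d1:-→d2:-→d3:-→d4:-→d5:-→d6:-→d7:-→d8:H5→d9:-→d10:-→d11:-→d12:H3  best=H3
  ? 236.126.113.215  path d0:H4→d1:-→d2:-  best=H4
  ? 193.0.0.9  path d0:H4→d1:-→d2:-→d3:-→d4:-→d5:-→d6:-→d7:-→d8:H5→d9:-  best=H5
  add 3.108.0.0/16 -> H4 at depth 16
  add 168.0.0.0/5 -> H4 at depth 5
  add 166.81.179.175/32 -> H2 at depth 32
  ? 34.48.242.226  path d0:H4→d1:-→d2:-  best=H4
  ? 193.0.0.122  path d0:H4→d1:-→d2:-→d3:-→d4:-→d5:-→d6:-→d7:-→d8:H5→d9:-  best=H5
  del 166.81.179.160/28 (clear depth 28)
  ? 3.108.0.1  path d0:H4→d1:-→d2:-→d3:-→d4:-→d5:-→d6:-→d7:-→d8:-→d9:-→d10:-→d11:-→d12:-→d13:-→d14:-→d15:-→d16:H4  best=H4
  add 171.117.129.192/27 -> H2 at depth 27
  add 166.81.176.0/20 -> H2 at depth 20

== LOOKUPS ==
["H3","H2","H3","H2","H3","H3","H3","H3","H2","H3","H4","H5","H4","H5","H4"]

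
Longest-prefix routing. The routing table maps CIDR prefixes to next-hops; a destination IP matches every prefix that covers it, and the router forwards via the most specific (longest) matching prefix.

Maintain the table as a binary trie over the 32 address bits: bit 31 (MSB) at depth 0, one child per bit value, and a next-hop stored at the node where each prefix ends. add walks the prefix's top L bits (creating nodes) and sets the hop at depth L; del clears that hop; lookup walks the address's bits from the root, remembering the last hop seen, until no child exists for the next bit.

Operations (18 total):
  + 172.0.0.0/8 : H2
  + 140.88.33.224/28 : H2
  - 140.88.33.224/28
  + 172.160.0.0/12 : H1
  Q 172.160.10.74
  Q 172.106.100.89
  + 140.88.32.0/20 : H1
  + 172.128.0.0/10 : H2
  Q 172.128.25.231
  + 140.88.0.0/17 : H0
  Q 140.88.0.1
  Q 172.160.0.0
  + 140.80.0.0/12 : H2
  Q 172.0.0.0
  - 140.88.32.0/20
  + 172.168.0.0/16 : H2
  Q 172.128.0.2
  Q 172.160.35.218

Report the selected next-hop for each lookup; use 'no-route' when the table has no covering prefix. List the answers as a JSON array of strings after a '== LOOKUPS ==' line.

Apply in order:
  + 172.0.0.0/8 (H2) depth=8
  + 140.88.33.224/28 (H2) depth=28
  - 140.88.33.224/28 clear@28
  + 172.160.0.0/12 (H1) depth=12
  lookup 172.160.10.74: bits 101011001010 walk d0:-→d1:-→d2:-→d3:-→d4:-→d5:-→d6:-→d7:-→d8:H2→d9:-→d10:-→d11:-→d12:H1 -> H1
  lookup 172.106.100.89: bits 10101100 walk d0:-→d1:-→d2:-→d3:-→d4:-→d5:-→d6:-→d7:-→d8:H2 -> H2
  + 140.88.32.0/20 (H1) depth=20
  + 172.128.0.0/10 (H2) depth=10
  lookup 172.128.25.231: bits 1010110010 walk d0:-→d1:-→d2:-→d3:-→d4:-→d5:-→d6:-→d7:-→d8:H2→d9:-→d10:H2 -> H2
  + 140.88.0.0/17 (H0) depth=17
  lookup 140.88.0.1: bits 100011000101100000 walk d0:-→d1:-→d2:-→d3:-→d4:-→d5:-→d6:-→d7:-→d8:-→d9:-→d10:-→d11:-→d12:-→d13:-→d14:-→d15:-→d16:-→d17:H0→d18:- -> H0
  lookup 172.160.0.0: bits 101011001010 walk d0:-→d1:-→d2:-→d3:-→d4:-→d5:-→d6:-→d7:-→d8:H2→d9:-→d10:H2→d11:-→d12:H1 -> H1
  + 140.80.0.0/12 (H2) depth=12
  lookup 172.0.0.0: bits 10101100 walk d0:-→d1:-→d2:-→d3:-→d4:-→d5:-→d6:-→d7:-→d8:H2 -> H2
  - 140.88.32.0/20 clear@20
  + 172.168.0.0/16 (H2) depth=16
  lookup 172.128.0.2: bits 1010110010 walk d0:-→d1:-→d2:-→d3:-→d4:-→d5:-→d6:-→d7:-→d8:H2→d9:-→d10:H2 -> H2
  lookup 172.160.35.218: bits 101011001010 walk d0:-→d1:-→d2:-→d3:-→d4:-→d5:-→d6:-→d7:-→d8:H2→d9:-→d10:H2→d11:-→d12:H1 -> H1

== LOOKUPS ==
["H1","H2","H2","H0","H1","H2","H2","H1"]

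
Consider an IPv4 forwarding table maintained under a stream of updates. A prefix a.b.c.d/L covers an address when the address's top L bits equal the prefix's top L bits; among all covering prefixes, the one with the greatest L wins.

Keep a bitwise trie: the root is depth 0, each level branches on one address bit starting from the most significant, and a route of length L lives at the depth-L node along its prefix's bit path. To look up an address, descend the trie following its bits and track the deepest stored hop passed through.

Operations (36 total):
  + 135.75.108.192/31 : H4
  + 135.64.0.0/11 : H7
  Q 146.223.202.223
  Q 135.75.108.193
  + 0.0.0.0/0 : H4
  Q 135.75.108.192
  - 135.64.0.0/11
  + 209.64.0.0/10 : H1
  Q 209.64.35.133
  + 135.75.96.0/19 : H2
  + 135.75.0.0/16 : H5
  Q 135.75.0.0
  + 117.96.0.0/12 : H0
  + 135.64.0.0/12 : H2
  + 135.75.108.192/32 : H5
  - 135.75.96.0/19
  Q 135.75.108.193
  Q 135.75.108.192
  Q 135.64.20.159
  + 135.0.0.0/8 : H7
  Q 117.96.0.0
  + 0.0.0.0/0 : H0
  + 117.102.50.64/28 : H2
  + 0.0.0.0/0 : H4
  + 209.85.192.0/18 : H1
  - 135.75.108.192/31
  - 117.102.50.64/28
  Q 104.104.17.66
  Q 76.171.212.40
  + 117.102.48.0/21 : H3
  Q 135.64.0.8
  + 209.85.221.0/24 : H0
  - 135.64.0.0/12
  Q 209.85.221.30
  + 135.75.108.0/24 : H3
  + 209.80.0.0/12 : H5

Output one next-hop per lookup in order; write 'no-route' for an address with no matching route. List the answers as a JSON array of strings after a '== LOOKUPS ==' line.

Process each operation:
  add 135.75.108.192/31 -> H4 at depth 31
  add 135.64.0.0/11 -> H7 at depth 11
  lookup 146.223.202.223: bits 100 walk d0:-→d1:-→d2:-→d3:- -> no-route
  lookup 135.75.108.193: bits 1000011101001011011011001100000 walk d0:-→d1:-→d2:-→d3:-→d4:-→d5:-→d6:-→d7:-→d8:-→d9:-→d10:-→d11:H7→d12:-→d13:-→d14:-→d15:-→d16:-→d17:-→d18:-→d19:-→d20:-→d21:-→d22:-→d23:-→d24:-→d25:-→d26:-→d27:-→d28:-→d29:-→d30:-→d31:H4 -> H4
  add 0.0.0.0/0 -> H4 at depth 0
  lookup 135.75.108.192: bits 1000011101001011011011001100000 walk d0:H4→d1:-→d2:-→d3:-→d4:-→d5:-→d6:-→d7:-→d8:-→d9:-→d10:-→d11:H7→d12:-→d13:-→d14:-→d15:-→d16:-→d17:-→d18:-→d19:-→d20:-→d21:-→d22:-→d23:-→d24:-→d25:-→d26:-→d27:-→d28:-→d29:-→d30:-→d31:H4 -> H4
  del 135.64.0.0/11 (clear depth 11)
  add 209.64.0.0/10 -> H1 at depth 10
  lookup 209.64.35.133: bits 1101000101 walk d0:H4→d1:-→d2:-→d3:-→d4:-→d5:-→d6:-→d7:-→d8:-→d9:-→d10:H1 -> H1
  add 135.75.96.0/19 -> H2 at depth 19
  add 135.75.0.0/16 -> H5 at depth 16
  lookup 135.75.0.0: bits 10000111010010110 walk d0:H4→d1:-→d2:-→d3:-→d4:-→d5:-→d6:-→d7:-→d8:-→d9:-→d10:-→d11:-→d12:-→d13:-→d14:-→d15:-→d16:H5→d17:- -> H5
  add 117.96.0.0/12 -> H0 at depth 12
  add 135.64.0.0/12 -> H2 at depth 12
  add 135.75.108.192/32 -> H5 at depth 32
  del 135.75.96.0/19 (clear depth 19)
  lookup 135.75.108.193: bits 1000011101001011011011001100000 walk d0:H4→d1:-→d2:-→d3:-→d4:-→d5:-→d6:-→d7:-→d8:-→d9:-→d10:-→d11:-→d12:H2→d13:-→d14:-→d15:-→d16:H5→d17:-→d18:-→d19:-→d20:-→d21:-→d22:-→d23:-→d24:-→d25:-→d26:-→d27:-→d28:-→d29:-→d30:-→d31:H4 -> H4
  lookup 135.75.108.192: bits 10000111010010110110110011000000 walk d0:H4→d1:-→d2:-→d3:-→d4:-→d5:-→d6:-→d7:-→d8:-→d9:-→d10:-→d11:-→d12:H2→d13:-→d14:-→d15:-→d16:H5→d17:-→d18:-→d19:-→d20:-→d21:-→d22:-→d23:-→d24:-→d25:-→d26:-→d27:-→d28:-→d29:-→d30:-→d31:H4→d32:H5 -> H5
  lookup 135.64.20.159: bits 100001110100 walk d0:H4→d1:-→d2:-→d3:-→d4:-→d5:-→d6:-→d7:-→d8:-→d9:-→d10:-→d11:-→d12:H2 -> H2
  add 135.0.0.0/8 -> H7 at depth 8
  lookup 117.96.0.0: bits 011101010110 walk d0:H4→d1:-→d2:-→d3:-→d4:-→d5:-→d6:-→d7:-→d8:-→d9:-→d10:-→d11:-→d12:H0 -> H0
  add 0.0.0.0/0 -> H0 at depth 0
  add 117.102.50.64/28 -> H2 at depth 28
  add 0.0.0.0/0 -> H4 at depth 0
  add 209.85.192.0/18 -> H1 at depth 18
  del 135.75.108.192/31 (clear depth 31)
  del 117.102.50.64/28 (clear depth 28)
  lookup 104.104.17.66: bits 011 walk d0:H4→d1:-→d2:-→d3:- -> H4
  lookup 76.171.212.40: bits 01 walk d0:H4→d1:-→d2:- -> H4
  add 117.102.48.0/21 -> H3 at depth 21
  lookup 135.64.0.8: bits 100001110100 walk d0:H4→d1:-→d2:-→d3:-→d4:-→d5:-→d6:-→d7:-→d8:H7→d9:-→d10:-→d11:-→d12:H2 -> H2
  add 209.85.221.0/24 -> H0 at depth 24
  del 135.64.0.0/12 (clear depth 12)
  lookup 209.85.221.30: bits 110100010101010111011101 walk d0:H4→d1:-→d2:-→d3:-→d4:-→d5:-→d6:-→d7:-→d8:-→d9:-→d10:H1→d11:-→d12:-→d13:-→d14:-→d15:-→d16:-→d17:-→d18:H1→d19:-→d20:-→d21:-→d22:-→d23:-→d24:H0 -> H0
  add 135.75.108.0/24 -> H3 at depth 24
  add 209.80.0.0/12 -> H5 at depth 12

== LOOKUPS ==
["no-route","H4","H4","H1","H5","H4","H5","H2","H0","H4","H4","H2","H0"]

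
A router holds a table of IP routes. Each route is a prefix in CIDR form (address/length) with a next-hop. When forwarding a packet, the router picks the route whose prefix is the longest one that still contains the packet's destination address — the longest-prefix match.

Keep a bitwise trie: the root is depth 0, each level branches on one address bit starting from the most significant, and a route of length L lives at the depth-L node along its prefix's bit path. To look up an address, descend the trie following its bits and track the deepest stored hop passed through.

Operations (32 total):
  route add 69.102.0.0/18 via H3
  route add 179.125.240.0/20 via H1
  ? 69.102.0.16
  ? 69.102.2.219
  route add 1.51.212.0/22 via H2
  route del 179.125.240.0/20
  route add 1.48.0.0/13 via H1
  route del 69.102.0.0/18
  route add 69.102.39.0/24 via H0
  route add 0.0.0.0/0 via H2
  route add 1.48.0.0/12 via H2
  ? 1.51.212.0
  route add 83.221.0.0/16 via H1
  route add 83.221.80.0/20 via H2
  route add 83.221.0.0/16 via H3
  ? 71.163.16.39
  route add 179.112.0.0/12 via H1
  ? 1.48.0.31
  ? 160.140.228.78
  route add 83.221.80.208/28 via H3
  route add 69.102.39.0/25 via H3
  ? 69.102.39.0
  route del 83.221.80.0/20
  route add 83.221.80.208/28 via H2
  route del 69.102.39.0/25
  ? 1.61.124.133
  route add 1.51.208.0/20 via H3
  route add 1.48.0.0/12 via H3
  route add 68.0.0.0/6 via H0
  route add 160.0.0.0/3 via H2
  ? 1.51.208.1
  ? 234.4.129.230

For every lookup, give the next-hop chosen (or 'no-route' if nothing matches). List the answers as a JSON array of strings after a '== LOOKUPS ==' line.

Process each operation:
  + 69.102.0.0/18 (H3) depth=18
  + 179.125.240.0/20 (H1) depth=20
  Q 69.102.0.16: descend 010001010110011000 ; hops seen [H3] ; pick H3
  Q 69.102.2.219: descend 010001010110011000 ; hops seen [H3] ; pick H3
  + 1.51.212.0/22 (H2) depth=22
  - 179.125.240.0/20 clear@20
  + 1.48.0.0/13 (H1) depth=13
  - 69.102.0.0/18 clear@18
  + 69.102.39.0/24 (H0) depth=24
  + 0.0.0.0/0 (H2) depth=0
  + 1.48.0.0/12 (H2) depth=12
  Q 1.51.212.0: descend 0000000100110011110101 ; hops seen [H2,H2,H1,H2] ; pick H2
  + 83.221.0.0/16 (H1) depth=16
  + 83.221.80.0/20 (H2) depth=20
  + 83.221.0.0/16 (H3) depth=16
  Q 71.163.16.39: descend 010001 ; hops seen [H2] ; pick H2
  + 179.112.0.0/12 (H1) depth=12
  Q 1.48.0.31: descend 00000001001100 ; hops seen [H2,H2,H1] ; pick H1
  Q 160.140.228.78: descend 101 ; hops seen [H2] ; pick H2
  + 83.221.80.208/28 (H3) depth=28
  + 69.102.39.0/25 (H3) depth=25
  Q 69.102.39.0: descend 0100010101100110001001110 ; hops seen [H2,H0,H3] ; pick H3
  - 83.221.80.0/20 clear@20
  + 83.221.80.208/28 (H2) depth=28
  - 69.102.39.0/25 clear@25
  Q 1.61.124.133: descend 000000010011 ; hops seen [H2,H2] ; pick H2
  + 1.51.208.0/20 (H3) depth=20
  + 1.48.0.0/12 (H3) depth=12
  + 68.0.0.0/6 (H0) depth=6
  + 160.0.0.0/3 (H2) depth=3
  Q 1.51.208.1: descend 000000010011001111010 ; hops seen [H2,H3,H1,H3] ; pick H3
  Q 234.4.129.230: descend 1 ; hops seen [H2] ; pick H2

== LOOKUPS ==
["H3","H3","H2","H2","H1","H2","H3","H2","H3","H2"]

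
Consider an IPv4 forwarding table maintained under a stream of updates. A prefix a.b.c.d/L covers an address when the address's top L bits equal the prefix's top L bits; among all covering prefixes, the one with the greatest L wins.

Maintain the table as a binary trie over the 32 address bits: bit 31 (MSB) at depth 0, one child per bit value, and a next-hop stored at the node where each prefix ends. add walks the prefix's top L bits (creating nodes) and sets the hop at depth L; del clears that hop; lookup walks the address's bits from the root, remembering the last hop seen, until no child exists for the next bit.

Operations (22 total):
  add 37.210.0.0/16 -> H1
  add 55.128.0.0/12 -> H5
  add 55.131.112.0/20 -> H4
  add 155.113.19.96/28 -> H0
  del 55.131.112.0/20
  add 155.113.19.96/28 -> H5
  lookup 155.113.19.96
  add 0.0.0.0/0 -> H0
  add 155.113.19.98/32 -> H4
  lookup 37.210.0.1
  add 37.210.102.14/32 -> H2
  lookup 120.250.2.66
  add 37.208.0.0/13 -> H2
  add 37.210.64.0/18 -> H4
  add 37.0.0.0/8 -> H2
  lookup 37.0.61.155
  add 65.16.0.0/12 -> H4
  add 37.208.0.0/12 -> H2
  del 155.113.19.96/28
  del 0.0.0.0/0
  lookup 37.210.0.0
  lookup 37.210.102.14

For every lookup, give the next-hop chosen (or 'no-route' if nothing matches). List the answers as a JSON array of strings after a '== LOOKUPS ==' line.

Apply in order:
  add 37.210.0.0/16 -> H1 at depth 16
  add 55.128.0.0/12 -> H5 at depth 12
  add 55.131.112.0/20 -> H4 at depth 20
  add 155.113.19.96/28 -> H0 at depth 28
  del 55.131.112.0/20 (clear depth 20)
  add 155.113.19.96/28 -> H5 at depth 28
  ? 155.113.19.96  path d0:-→d1:-→d2:-→d3:-→d4:-→d5:-→d6:-→d7:-→d8:-→d9:-→d10:-→d11:-→d12:-→d13:-→d14:-→d15:-→d16:-→d17:-→d18:-→d19:-→d20:-→d21:-→d22:-→d23:-→d24:-→d25:-→d26:-→d27:-→d28:H5  best=H5
  add 0.0.0.0/0 -> H0 at depth 0
  add 155.113.19.98/32 -> H4 at depth 32
  ? 37.210.0.1  path d0:H0→d1:-→d2:-→d3:-→d4:-→d5:-→d6:-→d7:-→d8:-→d9:-→d10:-→d11:-→d12:-→d13:-→d14:-→d15:-→d16:H1  best=H1
  add 37.210.102.14/32 -> H2 at depth 32
  ? 120.250.2.66  path d0:H0→d1:-  best=H0
  add 37.208.0.0/13 -> H2 at depth 13
  add 37.210.64.0/18 -> H4 at depth 18
  add 37.0.0.0/8 -> H2 at depth 8
  ? 37.0.61.155  path d0:H0→d1:-→d2:-→d3:-→d4:-→d5:-→d6:-→d7:-→d8:H2  best=H2
  add 65.16.0.0/12 -> H4 at depth 12
  add 37.208.0.0/12 -> H2 at depth 12
  del 155.113.19.96/28 (clear depth 28)
  del 0.0.0.0/0 (clear depth 0)
  ? 37.210.0.0  path d0:-→d1:-→d2:-→d3:-→d4:-→d5:-→d6:-→d7:-→d8:H2→d9:-→d10:-→d11:-→d12:H2→d13:H2→d14:-→d15:-→d16:H1→d17:-  best=H1
  ? 37.210.102.14  path d0:-→d1:-→d2:-→d3:-→d4:-→d5:-→d6:-→d7:-→d8:H2→d9:-→d10:-→d11:-→d12:H2→d13:H2→d14:-→d15:-→d16:H1→d17:-→d18:H4→d19:-→d20:-→d21:-→d22:-→d23:-→d24:-→d25:-→d26:-→d27:-→d28:-→d29:-→d30:-→d31:-→d32:H2  best=H2

== LOOKUPS ==
["H5","H1","H0","H2","H1","H2"]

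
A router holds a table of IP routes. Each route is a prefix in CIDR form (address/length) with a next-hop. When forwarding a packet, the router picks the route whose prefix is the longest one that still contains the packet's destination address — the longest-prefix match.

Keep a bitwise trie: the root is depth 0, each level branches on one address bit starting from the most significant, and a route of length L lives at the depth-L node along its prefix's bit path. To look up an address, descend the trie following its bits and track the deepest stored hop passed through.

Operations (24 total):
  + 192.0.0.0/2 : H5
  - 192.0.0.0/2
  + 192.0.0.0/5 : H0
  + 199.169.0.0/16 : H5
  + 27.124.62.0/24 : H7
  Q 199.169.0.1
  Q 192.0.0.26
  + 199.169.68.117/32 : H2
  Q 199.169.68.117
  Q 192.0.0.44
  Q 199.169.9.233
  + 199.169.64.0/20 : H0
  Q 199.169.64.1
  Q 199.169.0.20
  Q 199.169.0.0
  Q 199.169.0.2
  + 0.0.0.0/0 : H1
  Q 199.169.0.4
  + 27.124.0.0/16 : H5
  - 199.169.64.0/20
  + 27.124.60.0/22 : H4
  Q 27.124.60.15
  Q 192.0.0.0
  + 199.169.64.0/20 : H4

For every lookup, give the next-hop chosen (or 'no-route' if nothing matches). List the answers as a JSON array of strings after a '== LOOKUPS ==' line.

Trace:
  + 192.0.0.0/2 (H5) depth=2
  - 192.0.0.0/2 clear@2
  + 192.0.0.0/5 (H0) depth=5
  + 199.169.0.0/16 (H5) depth=16
  + 27.124.62.0/24 (H7) depth=24
  lookup 199.169.0.1: bits 1100011110101001 walk d0:-→d1:-→d2:-→d3:-→d4:-→d5:H0→d6:-→d7:-→d8:-→d9:-→d10:-→d11:-→d12:-→d13:-→d14:-→d15:-→d16:H5 -> H5
  lookup 192.0.0.26: bits 11000 walk d0:-→d1:-→d2:-→d3:-→d4:-→d5:H0 -> H0
  + 199.169.68.117/32 (H2) depth=32
  lookup 199.169.68.117: bits 11000111101010010100010001110101 walk d0:-→d1:-→d2:-→d3:-→d4:-→d5:H0→d6:-→d7:-→d8:-→d9:-→d10:-→d11:-→d12:-→d13:-→d14:-→d15:-→d16:H5→d17:-→d18:-→d19:-→d20:-→d21:-→d22:-→d23:-→d24:-→d25:-→d26:-→d27:-→d28:-→d29:-→d30:-→d31:-→d32:H2 -> H2
  lookup 192.0.0.44: bits 11000 walk d0:-→d1:-→d2:-→d3:-→d4:-→d5:H0 -> H0
  lookup 199.169.9.233: bits 11000111101010010 walk d0:-→d1:-→d2:-→d3:-→d4:-→d5:H0→d6:-→d7:-→d8:-→d9:-→d10:-→d11:-→d12:-→d13:-→d14:-→d15:-→d16:H5→d17:- -> H5
  + 199.169.64.0/20 (H0) depth=20
  lookup 199.169.64.1: bits 110001111010100101000 walk d0:-→d1:-→d2:-→d3:-→d4:-→d5:H0→d6:-→d7:-→d8:-→d9:-→d10:-→d11:-→d12:-→d13:-→d14:-→d15:-→d16:H5→d17:-→d18:-→d19:-→d20:H0→d21:- -> H0
  lookup 199.169.0.20: bits 11000111101010010 walk d0:-→d1:-→d2:-→d3:-→d4:-→d5:H0→d6:-→d7:-→d8:-→d9:-→d10:-→d11:-→d12:-→d13:-→d14:-→d15:-→d16:H5→d17:- -> H5
  lookup 199.169.0.0: bits 11000111101010010 walk d0:-→d1:-→d2:-→d3:-→d4:-→d5:H0→d6:-→d7:-→d8:-→d9:-→d10:-→d11:-→d12:-→d13:-→d14:-→d15:-→d16:H5→d17:- -> H5
  lookup 199.169.0.2: bits 11000111101010010 walk d0:-→d1:-→d2:-→d3:-→d4:-→d5:H0→d6:-→d7:-→d8:-→d9:-→d10:-→d11:-→d12:-→d13:-→d14:-→d15:-→d16:H5→d17:- -> H5
  + 0.0.0.0/0 (H1) depth=0
  lookup 199.169.0.4: bits 11000111101010010 walk d0:H1→d1:-→d2:-→d3:-→d4:-→d5:H0→d6:-→d7:-→d8:-→d9:-→d10:-→d11:-→d12:-→d13:-→d14:-→d15:-→d16:H5→d17:- -> H5
  + 27.124.0.0/16 (H5) depth=16
  - 199.169.64.0/20 clear@20
  + 27.124.60.0/22 (H4) depth=22
  lookup 27.124.60.15: bits 0001101101111100001111 walk d0:H1→d1:-→d2:-→d3:-→d4:-→d5:-→d6:-→d7:-→d8:-→d9:-→d10:-→d11:-→d12:-→d13:-→d14:-→d15:-→d16:H5→d17:-→d18:-→d19:-→d20:-→d21:-→d22:H4 -> H4
  lookup 192.0.0.0: bits 11000 walk d0:H1→d1:-→d2:-→d3:-→d4:-→d5:H0 -> H0
  + 199.169.64.0/20 (H4) depth=20

== LOOKUPS ==
["H5","H0","H2","H0","H5","H0","H5","H5","H5","H5","H4","H0"]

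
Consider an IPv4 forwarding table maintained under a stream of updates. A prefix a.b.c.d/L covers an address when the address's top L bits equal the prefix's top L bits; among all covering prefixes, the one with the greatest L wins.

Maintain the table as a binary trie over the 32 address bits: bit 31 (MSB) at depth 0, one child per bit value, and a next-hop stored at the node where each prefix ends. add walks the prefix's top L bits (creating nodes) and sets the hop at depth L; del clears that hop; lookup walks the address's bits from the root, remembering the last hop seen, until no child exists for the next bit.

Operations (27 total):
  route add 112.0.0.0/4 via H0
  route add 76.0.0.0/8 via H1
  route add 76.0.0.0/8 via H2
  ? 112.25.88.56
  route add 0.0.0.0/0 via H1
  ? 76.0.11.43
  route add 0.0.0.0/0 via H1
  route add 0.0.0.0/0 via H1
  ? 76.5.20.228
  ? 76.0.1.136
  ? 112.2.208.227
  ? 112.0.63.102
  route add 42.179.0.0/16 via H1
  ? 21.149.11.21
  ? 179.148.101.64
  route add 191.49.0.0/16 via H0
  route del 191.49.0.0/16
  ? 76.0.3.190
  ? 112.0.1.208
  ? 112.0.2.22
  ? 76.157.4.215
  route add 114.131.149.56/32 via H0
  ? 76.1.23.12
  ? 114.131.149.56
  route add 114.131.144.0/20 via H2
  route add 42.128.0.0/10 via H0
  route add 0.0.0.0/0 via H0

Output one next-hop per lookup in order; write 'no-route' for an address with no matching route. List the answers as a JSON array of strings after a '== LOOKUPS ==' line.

Apply in order:
  + 112.0.0.0/4 (H0) depth=4
  + 76.0.0.0/8 (H1) depth=8
  + 76.0.0.0/8 (H2) depth=8
  Q 112.25.88.56: descend 0111 ; hops seen [H0] ; pick H0
  + 0.0.0.0/0 (H1) depth=0
  Q 76.0.11.43: descend 01001100 ; hops seen [H1,H2] ; pick H2
  + 0.0.0.0/0 (H1) depth=0
  + 0.0.0.0/0 (H1) depth=0
  Q 76.5.20.228: descend 01001100 ; hops seen [H1,H2] ; pick H2
  Q 76.0.1.136: descend 01001100 ; hops seen [H1,H2] ; pick H2
  Q 112.2.208.227: descend 0111 ; hops seen [H1,H0] ; pick H0
  Q 112.0.63.102: descend 0111 ; hops seen [H1,H0] ; pick H0
  + 42.179.0.0/16 (H1) depth=16
  Q 21.149.11.21: descend 00 ; hops seen [H1] ; pick H1
  Q 179.148.101.64: descend ε ; hops seen [H1] ; pick H1
  + 191.49.0.0/16 (H0) depth=16
  del 191.49.0.0/16 (clear depth 16)
  Q 76.0.3.190: descend 01001100 ; hops seen [H1,H2] ; pick H2
  Q 112.0.1.208: descend 0111 ; hops seen [H1,H0] ; pick H0
  Q 112.0.2.22: descend 0111 ; hops seen [H1,H0] ; pick H0
  Q 76.157.4.215: descend 01001100 ; hops seen [H1,H2] ; pick H2
  + 114.131.149.56/32 (H0) depth=32
  Q 76.1.23.12: descend 01001100 ; hops seen [H1,H2] ; pick H2
  Q 114.131.149.56: descend 01110010100000111001010100111000 ; hops seen [H1,H0,H0] ; pick H0
  + 114.131.144.0/20 (H2) depth=20
  + 42.128.0.0/10 (H0) depth=10
  + 0.0.0.0/0 (H0) depth=0

== LOOKUPS ==
["H0","H2","H2","H2","H0","H0","H1","H1","H2","H0","H0","H2","H2","H0"]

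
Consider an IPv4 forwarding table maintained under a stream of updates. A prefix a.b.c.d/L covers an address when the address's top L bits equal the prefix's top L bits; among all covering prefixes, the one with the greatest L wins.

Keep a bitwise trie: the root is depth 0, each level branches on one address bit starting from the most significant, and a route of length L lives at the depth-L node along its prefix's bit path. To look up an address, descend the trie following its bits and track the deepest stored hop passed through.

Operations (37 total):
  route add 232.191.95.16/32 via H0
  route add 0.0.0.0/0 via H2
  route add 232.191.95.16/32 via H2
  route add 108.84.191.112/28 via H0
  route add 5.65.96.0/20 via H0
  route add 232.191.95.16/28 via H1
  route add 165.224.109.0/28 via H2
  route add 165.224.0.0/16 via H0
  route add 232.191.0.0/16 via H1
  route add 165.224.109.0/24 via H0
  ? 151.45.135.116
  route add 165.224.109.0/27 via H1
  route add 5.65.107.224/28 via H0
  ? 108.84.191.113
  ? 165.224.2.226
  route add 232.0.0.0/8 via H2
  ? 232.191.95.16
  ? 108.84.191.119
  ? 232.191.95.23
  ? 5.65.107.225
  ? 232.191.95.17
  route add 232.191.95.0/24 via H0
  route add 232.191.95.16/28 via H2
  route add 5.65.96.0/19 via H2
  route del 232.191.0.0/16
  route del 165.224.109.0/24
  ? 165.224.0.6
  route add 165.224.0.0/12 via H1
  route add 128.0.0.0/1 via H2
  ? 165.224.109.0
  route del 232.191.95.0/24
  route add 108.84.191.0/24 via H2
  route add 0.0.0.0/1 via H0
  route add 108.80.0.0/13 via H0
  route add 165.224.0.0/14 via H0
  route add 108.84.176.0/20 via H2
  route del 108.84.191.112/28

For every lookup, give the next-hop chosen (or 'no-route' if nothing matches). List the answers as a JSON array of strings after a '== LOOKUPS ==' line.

Apply in order:
  add 232.191.95.16/32 -> H0 at depth 32
  add 0.0.0.0/0 -> H2 at depth 0
  add 232.191.95.16/32 -> H2 at depth 32
  add 108.84.191.112/28 -> H0 at depth 28
  add 5.65.96.0/20 -> H0 at depth 20
  add 232.191.95.16/28 -> H1 at depth 28
  add 165.224.109.0/28 -> H2 at depth 28
  add 165.224.0.0/16 -> H0 at depth 16
  add 232.191.0.0/16 -> H1 at depth 16
  add 165.224.109.0/24 -> H0 at depth 24
  lookup 151.45.135.116: bits 10 walk d0:H2→d1:-→d2:- -> H2
  add 165.224.109.0/27 -> H1 at depth 27
  add 5.65.107.224/28 -> H0 at depth 28
  lookup 108.84.191.113: bits 0110110001010100101111110111 walk d0:H2→d1:-→d2:-→d3:-→d4:-→d5:-→d6:-→d7:-→d8:-→d9:-→d10:-→d11:-→d12:-→d13:-→d14:-→d15:-→d16:-→d17:-→d18:-→d19:-→d20:-→d21:-→d22:-→d23:-→d24:-→d25:-→d26:-→d27:-→d28:H0 -> H0
  lookup 165.224.2.226: bits 10100101111000000 walk d0:H2→d1:-→d2:-→d3:-→d4:-→d5:-→d6:-→d7:-→d8:-→d9:-→d10:-→d11:-→d12:-→d13:-→d14:-→d15:-→d16:H0→d17:- -> H0
  add 232.0.0.0/8 -> H2 at depth 8
  lookup 232.191.95.16: bits 11101000101111110101111100010000 walk d0:H2→d1:-→d2:-→d3:-→d4:-→d5:-→d6:-→d7:-→d8:H2→d9:-→d10:-→d11:-→d12:-→d13:-→d14:-→d15:-→d16:H1→d17:-→d18:-→d19:-→d20:-→d21:-→d22:-→d23:-→d24:-→d25:-→d26:-→d27:-→d28:H1→d29:-→d30:-→d31:-→d32:H2 -> H2
  lookup 108.84.191.119: bits 0110110001010100101111110111 walk d0:H2→d1:-→d2:-→d3:-→d4:-→d5:-→d6:-→d7:-→d8:-→d9:-→d10:-→d11:-→d12:-→d13:-→d14:-→d15:-→d16:-→d17:-→d18:-→d19:-→d20:-→d21:-→d22:-→d23:-→d24:-→d25:-→d26:-→d27:-→d28:H0 -> H0
  lookup 232.191.95.23: bits 11101000101111110101111100010 walk d0:H2→d1:-→d2:-→d3:-→d4:-→d5:-→d6:-→d7:-→d8:H2→d9:-→d10:-→d11:-→d12:-→d13:-→d14:-→d15:-→d16:H1→d17:-→d18:-→d19:-→d20:-→d21:-→d22:-→d23:-→d24:-→d25:-→d26:-→d27:-→d28:H1→d29:- -> H1
  lookup 5.65.107.225: bits 0000010101000001011010111110 walk d0:H2→d1:-→d2:-→d3:-→d4:-→d5:-→d6:-→d7:-→d8:-→d9:-→d10:-→d11:-→d12:-→d13:-→d14:-→d15:-→d16:-→d17:-→d18:-→d19:-→d20:H0→d21:-→d22:-→d23:-→d24:-→d25:-→d26:-→d27:-→d28:H0 -> H0
  lookup 232.191.95.17: bits 1110100010111111010111110001000 walk d0:H2→d1:-→d2:-→d3:-→d4:-→d5:-→d6:-→d7:-→d8:H2→d9:-→d10:-→d11:-→d12:-→d13:-→d14:-→d15:-→d16:H1→d17:-→d18:-→d19:-→d20:-→d21:-→d22:-→d23:-→d24:-→d25:-→d26:-→d27:-→d28:H1→d29:-→d30:-→d31:- -> H1
  add 232.191.95.0/24 -> H0 at depth 24
  add 232.191.95.16/28 -> H2 at depth 28
  add 5.65.96.0/19 -> H2 at depth 19
  - 232.191.0.0/16 clear@16
  - 165.224.109.0/24 clear@24
  lookup 165.224.0.6: bits 10100101111000000 walk d0:H2→d1:-→d2:-→d3:-→d4:-→d5:-→d6:-→d7:-→d8:-→d9:-→d10:-→d11:-→d12:-→d13:-→d14:-→d15:-→d16:H0→d17:- -> H0
  add 165.224.0.0/12 -> H1 at depth 12
  add 128.0.0.0/1 -> H2 at depth 1
  lookup 165.224.109.0: bits 1010010111100000011011010000 walk d0:H2→d1:H2→d2:-→d3:-→d4:-→d5:-→d6:-→d7:-→d8:-→d9:-→d10:-→d11:-→d12:H1→d13:-→d14:-→d15:-→d16:H0→d17:-→d18:-→d19:-→d20:-→d21:-→d22:-→d23:-→d24:-→d25:-→d26:-→d27:H1→d28:H2 -> H2
  - 232.191.95.0/24 clear@24
  add 108.84.191.0/24 -> H2 at depth 24
  add 0.0.0.0/1 -> H0 at depth 1
  add 108.80.0.0/13 -> H0 at depth 13
  add 165.224.0.0/14 -> H0 at depth 14
  add 108.84.176.0/20 -> H2 at depth 20
  - 108.84.191.112/28 clear@28

== LOOKUPS ==
["H2","H0","H0","H2","H0","H1","H0","H1","H0","H2"]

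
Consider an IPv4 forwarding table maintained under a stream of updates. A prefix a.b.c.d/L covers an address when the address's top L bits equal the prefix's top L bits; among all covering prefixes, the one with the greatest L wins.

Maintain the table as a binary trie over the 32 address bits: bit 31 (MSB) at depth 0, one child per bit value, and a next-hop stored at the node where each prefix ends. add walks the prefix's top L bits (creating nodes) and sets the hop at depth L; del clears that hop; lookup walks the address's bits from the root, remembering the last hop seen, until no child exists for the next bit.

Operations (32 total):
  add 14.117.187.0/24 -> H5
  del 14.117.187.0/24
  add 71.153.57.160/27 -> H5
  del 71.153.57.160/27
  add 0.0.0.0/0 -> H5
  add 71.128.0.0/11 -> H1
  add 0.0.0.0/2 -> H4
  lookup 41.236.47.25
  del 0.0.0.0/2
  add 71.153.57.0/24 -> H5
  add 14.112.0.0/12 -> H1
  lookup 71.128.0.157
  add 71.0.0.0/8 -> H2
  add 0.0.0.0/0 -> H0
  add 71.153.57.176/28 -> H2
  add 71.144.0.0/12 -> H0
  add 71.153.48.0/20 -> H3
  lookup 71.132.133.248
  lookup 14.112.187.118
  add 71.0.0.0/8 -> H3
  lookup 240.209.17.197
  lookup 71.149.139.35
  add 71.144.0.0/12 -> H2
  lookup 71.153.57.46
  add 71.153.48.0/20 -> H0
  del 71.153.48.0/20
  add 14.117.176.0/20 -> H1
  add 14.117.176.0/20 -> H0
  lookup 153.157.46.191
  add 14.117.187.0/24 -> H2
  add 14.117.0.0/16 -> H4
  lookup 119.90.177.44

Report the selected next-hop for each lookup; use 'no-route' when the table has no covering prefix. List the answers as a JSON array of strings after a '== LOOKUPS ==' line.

Apply in order:
  add 14.117.187.0/24 -> H5 at depth 24
  - 14.117.187.0/24 clear@24
  add 71.153.57.160/27 -> H5 at depth 27
  - 71.153.57.160/27 clear@27
  add 0.0.0.0/0 -> H5 at depth 0
  add 71.128.0.0/11 -> H1 at depth 11
  add 0.0.0.0/2 -> H4 at depth 2
  ? 41.236.47.25  path d0:H5→d1:-→d2:H4  best=H4
  - 0.0.0.0/2 clear@2
  add 71.153.57.0/24 -> H5 at depth 24
  add 14.112.0.0/12 -> H1 at depth 12
  ? 71.128.0.157  path d0:H5→d1:-→d2:-→d3:-→d4:-→d5:-→d6:-→d7:-→d8:-→d9:-→d10:-→d11:H1  best=H1
  add 71.0.0.0/8 -> H2 at depth 8
  add 0.0.0.0/0 -> H0 at depth 0
  add 71.153.57.176/28 -> H2 at depth 28
  add 71.144.0.0/12 -> H0 at depth 12
  add 71.153.48.0/20 -> H3 at depth 20
  ? 71.132.133.248  path d0:H0→d1:-→d2:-→d3:-→d4:-→d5:-→d6:-→d7:-→d8:H2→d9:-→d10:-→d11:H1  best=H1
  ? 14.112.187.118  path d0:H0→d1:-→d2:-→d3:-→d4:-→d5:-→d6:-→d7:-→d8:-→d9:-→d10:-→d11:-→d12:H1→d13:-  best=H1
  add 71.0.0.0/8 -> H3 at depth 8
  ? 240.209.17.197  path d0:H0  best=H0
  ? 71.149.139.35  path d0:H0→d1:-→d2:-→d3:-→d4:-→d5:-→d6:-→d7:-→d8:H3→d9:-→d10:-→d11:H1→d12:H0  best=H0
  add 71.144.0.0/12 -> H2 at depth 12
  ? 71.153.57.46  path d0:H0→d1:-→d2:-→d3:-→d4:-→d5:-→d6:-→d7:-→d8:H3→d9:-→d10:-→d11:H1→d12:H2→d13:-→d14:-→d15:-→d16:-→d17:-→d18:-→d19:-→d20:H3→d21:-→d22:-→d23:-→d24:H5  best=H5
  add 71.153.48.0/20 -> H0 at depth 20
  - 71.153.48.0/20 clear@20
  add 14.117.176.0/20 -> H1 at depth 20
  add 14.117.176.0/20 -> H0 at depth 20
  ? 153.157.46.191  path d0:H0  best=H0
  add 14.117.187.0/24 -> H2 at depth 24
  add 14.117.0.0/16 -> H4 at depth 16
  ? 119.90.177.44  path d0:H0→d1:-→d2:-  best=H0

== LOOKUPS ==
["H4","H1","H1","H1","H0","H0","H5","H0","H0"]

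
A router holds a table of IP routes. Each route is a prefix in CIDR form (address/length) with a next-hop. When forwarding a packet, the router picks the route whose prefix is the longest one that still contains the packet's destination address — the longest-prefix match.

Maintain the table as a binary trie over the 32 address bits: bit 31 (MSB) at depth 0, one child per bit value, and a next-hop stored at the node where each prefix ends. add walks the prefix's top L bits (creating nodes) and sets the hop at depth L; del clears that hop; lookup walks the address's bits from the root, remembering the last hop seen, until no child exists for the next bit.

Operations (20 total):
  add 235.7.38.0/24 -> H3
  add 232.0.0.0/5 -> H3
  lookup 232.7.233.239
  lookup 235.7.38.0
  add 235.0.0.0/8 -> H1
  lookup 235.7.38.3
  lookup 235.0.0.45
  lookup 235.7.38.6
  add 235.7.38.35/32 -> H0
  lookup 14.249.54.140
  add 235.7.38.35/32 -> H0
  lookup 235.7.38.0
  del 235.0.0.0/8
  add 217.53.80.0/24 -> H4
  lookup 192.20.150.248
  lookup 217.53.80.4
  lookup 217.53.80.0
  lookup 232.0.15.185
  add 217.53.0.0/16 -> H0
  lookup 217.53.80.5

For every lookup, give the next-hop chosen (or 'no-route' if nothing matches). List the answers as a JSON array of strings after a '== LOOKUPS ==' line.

Apply in order:
  add 235.7.38.0/24 -> H3 at depth 24
  add 232.0.0.0/5 -> H3 at depth 5
  Q 232.7.233.239: descend 111010 ; hops seen [H3] ; pick H3
  Q 235.7.38.0: descend 111010110000011100100110 ; hops seen [H3,H3] ; pick H3
  add 235.0.0.0/8 -> H1 at depth 8
  Q 235.7.38.3: descend 111010110000011100100110 ; hops seen [H3,H1,H3] ; pick H3
  Q 235.0.0.45: descend 1110101100000 ; hops seen [H3,H1] ; pick H1
  Q 235.7.38.6: descend 111010110000011100100110 ; hops seen [H3,H1,H3] ; pick H3
  add 235.7.38.35/32 -> H0 at depth 32
  Q 14.249.54.140: descend ε ; hops seen [∅] ; pick no-route
  add 235.7.38.35/32 -> H0 at depth 32
  Q 235.7.38.0: descend 11101011000001110010011000 ; hops seen [H3,H1,H3] ; pick H3
  del 235.0.0.0/8 (clear depth 8)
  add 217.53.80.0/24 -> H4 at depth 24
  Q 192.20.150.248: descend 110 ; hops seen [∅] ; pick no-route
  Q 217.53.80.4: descend 110110010011010101010000 ; hops seen [H4] ; pick H4
  Q 217.53.80.0: descend 110110010011010101010000 ; hops seen [H4] ; pick H4
  Q 232.0.15.185: descend 111010 ; hops seen [H3] ; pick H3
  add 217.53.0.0/16 -> H0 at depth 16
  Q 217.53.80.5: descend 110110010011010101010000 ; hops seen [H0,H4] ; pick H4

== LOOKUPS ==
["H3","H3","H3","H1","H3","no-route","H3","no-route","H4","H4","H3","H4"]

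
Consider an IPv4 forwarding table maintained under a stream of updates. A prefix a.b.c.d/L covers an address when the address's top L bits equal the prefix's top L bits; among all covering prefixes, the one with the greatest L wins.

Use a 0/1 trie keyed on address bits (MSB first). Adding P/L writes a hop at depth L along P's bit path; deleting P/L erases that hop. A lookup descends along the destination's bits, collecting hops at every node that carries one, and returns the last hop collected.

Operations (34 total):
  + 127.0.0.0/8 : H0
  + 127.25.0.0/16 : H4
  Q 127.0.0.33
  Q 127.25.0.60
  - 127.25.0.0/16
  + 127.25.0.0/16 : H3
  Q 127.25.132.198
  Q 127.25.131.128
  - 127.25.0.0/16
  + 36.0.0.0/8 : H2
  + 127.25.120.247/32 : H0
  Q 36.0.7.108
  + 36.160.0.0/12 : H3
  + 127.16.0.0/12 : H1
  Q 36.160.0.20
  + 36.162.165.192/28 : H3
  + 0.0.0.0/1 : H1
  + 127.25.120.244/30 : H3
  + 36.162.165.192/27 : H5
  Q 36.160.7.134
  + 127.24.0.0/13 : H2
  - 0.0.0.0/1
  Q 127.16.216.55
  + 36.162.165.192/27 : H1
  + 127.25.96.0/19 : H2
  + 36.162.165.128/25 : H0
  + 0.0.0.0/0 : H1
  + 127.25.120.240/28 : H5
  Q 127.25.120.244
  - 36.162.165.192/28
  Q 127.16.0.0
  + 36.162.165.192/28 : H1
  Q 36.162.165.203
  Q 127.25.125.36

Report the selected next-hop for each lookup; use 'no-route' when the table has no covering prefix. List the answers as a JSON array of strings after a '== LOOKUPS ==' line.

Apply in order:
  add 127.0.0.0/8 -> H0 at depth 8
  add 127.25.0.0/16 -> H4 at depth 16
  lookup 127.0.0.33: bits 01111111000 walk d0:-→d1:-→d2:-→d3:-→d4:-→d5:-→d6:-→d7:-→d8:H0→d9:-→d10:-→d11:- -> H0
  lookup 127.25.0.60: bits 0111111100011001 walk d0:-→d1:-→d2:-→d3:-→d4:-→d5:-→d6:-→d7:-→d8:H0→d9:-→d10:-→d11:-→d12:-→d13:-→d14:-→d15:-→d16:H4 -> H4
  - 127.25.0.0/16 clear@16
  add 127.25.0.0/16 -> H3 at depth 16
  lookup 127.25.132.198: bits 0111111100011001 walk d0:-→d1:-→d2:-→d3:-→d4:-→d5:-→d6:-→d7:-→d8:H0→d9:-→d10:-→d11:-→d12:-→d13:-→d14:-→d15:-→d16:H3 -> H3
  lookup 127.25.131.128: bits 0111111100011001 walk d0:-→d1:-→d2:-→d3:-→d4:-→d5:-→d6:-→d7:-→d8:H0→d9:-→d10:-→d11:-→d12:-→d13:-→d14:-→d15:-→d16:H3 -> H3
  - 127.25.0.0/16 clear@16
  add 36.0.0.0/8 -> H2 at depth 8
  add 127.25.120.247/32 -> H0 at depth 32
  lookup 36.0.7.108: bits 00100100 walk d0:-→d1:-→d2:-→d3:-→d4:-→d5:-→d6:-→d7:-→d8:H2 -> H2
  add 36.160.0.0/12 -> H3 at depth 12
  add 127.16.0.0/12 -> H1 at depth 12
  lookup 36.160.0.20: bits 001001001010 walk d0:-→d1:-→d2:-→d3:-→d4:-→d5:-→d6:-→d7:-→d8:H2→d9:-→d10:-→d11:-→d12:H3 -> H3
  add 36.162.165.192/28 -> H3 at depth 28
  add 0.0.0.0/1 -> H1 at depth 1
  add 127.25.120.244/30 -> H3 at depth 30
  add 36.162.165.192/27 -> H5 at depth 27
  lookup 36.160.7.134: bits 00100100101000 walk d0:-→d1:H1→d2:-→d3:-→d4:-→d5:-→d6:-→d7:-→d8:H2→d9:-→d10:-→d11:-→d12:H3→d13:-→d14:- -> H3
  add 127.24.0.0/13 -> H2 at depth 13
  - 0.0.0.0/1 clear@1
  lookup 127.16.216.55: bits 011111110001 walk d0:-→d1:-→d2:-→d3:-→d4:-→d5:-→d6:-→d7:-→d8:H0→d9:-→d10:-→d11:-→d12:H1 -> H1
  add 36.162.165.192/27 -> H1 at depth 27
  add 127.25.96.0/19 -> H2 at depth 19
  add 36.162.165.128/25 -> H0 at depth 25
  add 0.0.0.0/0 -> H1 at depth 0
  add 127.25.120.240/28 -> H5 at depth 28
  lookup 127.25.120.244: bits 011111110001100101111000111101 walk d0:H1→d1:-→d2:-→d3:-→d4:-→d5:-→d6:-→d7:-→d8:H0→d9:-→d10:-→d11:-→d12:H1→d13:H2→d14:-→d15:-→d16:-→d17:-→d18:-→d19:H2→d20:-→d21:-→d22:-→d23:-→d24:-→d25:-→d26:-→d27:-→d28:H5→d29:-→d30:H3 -> H3
  - 36.162.165.192/28 clear@28
  lookup 127.16.0.0: bits 011111110001 walk d0:H1→d1:-→d2:-→d3:-→d4:-→d5:-→d6:-→d7:-→d8:H0→d9:-→d10:-→d11:-→d12:H1 -> H1
  add 36.162.165.192/28 -> H1 at depth 28
  lookup 36.162.165.203: bits 0010010010100010101001011100 walk d0:H1→d1:-→d2:-→d3:-→d4:-→d5:-→d6:-→d7:-→d8:H2→d9:-→d10:-→d11:-→d12:H3→d13:-→d14:-→d15:-→d16:-→d17:-→d18:-→d19:-→d20:-→d21:-→d22:-→d23:-→d24:-→d25:H0→d26:-→d27:H1→d28:H1 -> H1
  lookup 127.25.125.36: bits 011111110001100101111 walk d0:H1→d1:-→d2:-→d3:-→d4:-→d5:-→d6:-→d7:-→d8:H0→d9:-→d10:-→d11:-→d12:H1→d13:H2→d14:-→d15:-→d16:-→d17:-→d18:-→d19:H2→d20:-→d21:- -> H2

== LOOKUPS ==
["H0","H4","H3","H3","H2","H3","H3","H1","H3","H1","H1","H2"]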